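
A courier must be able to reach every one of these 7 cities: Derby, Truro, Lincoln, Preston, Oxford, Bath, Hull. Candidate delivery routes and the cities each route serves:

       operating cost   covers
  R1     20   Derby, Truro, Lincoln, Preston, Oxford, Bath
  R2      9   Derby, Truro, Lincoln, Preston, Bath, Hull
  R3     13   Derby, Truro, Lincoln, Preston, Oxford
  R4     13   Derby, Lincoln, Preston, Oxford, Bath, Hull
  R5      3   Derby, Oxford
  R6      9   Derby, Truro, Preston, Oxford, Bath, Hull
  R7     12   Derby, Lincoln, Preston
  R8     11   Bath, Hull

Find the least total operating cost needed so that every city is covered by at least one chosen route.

R2, R5 cover every city at operating cost 9 + 3 = 12.
Any cover uses at least 2 routes; among all covering selections none totals below 12.

12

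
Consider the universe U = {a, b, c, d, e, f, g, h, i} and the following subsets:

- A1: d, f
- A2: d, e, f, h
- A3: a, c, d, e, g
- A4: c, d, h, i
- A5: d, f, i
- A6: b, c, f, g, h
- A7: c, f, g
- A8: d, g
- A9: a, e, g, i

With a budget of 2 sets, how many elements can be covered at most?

8

Choosing A3, A6 covers {a, b, c, d, e, f, g, h} — 8 elements.
No choice of 2 sets does better; here i is left uncovered.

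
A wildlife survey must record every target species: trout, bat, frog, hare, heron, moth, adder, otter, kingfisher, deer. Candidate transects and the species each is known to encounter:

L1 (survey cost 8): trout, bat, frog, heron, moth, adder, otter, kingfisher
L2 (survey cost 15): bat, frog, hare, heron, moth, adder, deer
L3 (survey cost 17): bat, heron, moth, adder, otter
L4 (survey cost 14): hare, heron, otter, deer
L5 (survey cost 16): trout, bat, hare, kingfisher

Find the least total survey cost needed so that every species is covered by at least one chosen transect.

L1, L4 cover every species at survey cost 8 + 14 = 22.
Any cover uses at least 2 transects; among all covering selections none totals below 22.

22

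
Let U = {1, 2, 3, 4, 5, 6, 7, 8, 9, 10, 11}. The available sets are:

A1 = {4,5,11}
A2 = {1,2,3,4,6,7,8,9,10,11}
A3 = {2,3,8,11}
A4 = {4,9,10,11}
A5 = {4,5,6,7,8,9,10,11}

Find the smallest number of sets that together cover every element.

A1, A2 together cover {1, 2, 3, 4, 5, 6, 7, 8, 9, 10, 11} — every element.
No single set contains all 11 elements, so 2 is optimal.

2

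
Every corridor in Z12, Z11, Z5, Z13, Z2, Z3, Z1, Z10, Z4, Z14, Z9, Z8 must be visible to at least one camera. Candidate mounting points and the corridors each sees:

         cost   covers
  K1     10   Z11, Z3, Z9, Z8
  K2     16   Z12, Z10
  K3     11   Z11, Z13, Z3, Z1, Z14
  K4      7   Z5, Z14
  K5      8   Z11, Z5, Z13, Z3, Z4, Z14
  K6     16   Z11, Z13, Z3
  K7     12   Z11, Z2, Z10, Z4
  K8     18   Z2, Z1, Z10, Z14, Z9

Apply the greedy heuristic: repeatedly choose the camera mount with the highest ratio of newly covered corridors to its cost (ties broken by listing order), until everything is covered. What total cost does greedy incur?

Pick 1: K5 adds 6 new (Z11, Z5, Z13, Z3, Z4, Z14) at cost 8 (ratio 6/8).
Pick 2: K8 adds 4 new (Z2, Z1, Z10, Z9) at cost 18 (ratio 4/18).
Pick 3: K1 adds 1 new (Z8) at cost 10 (ratio 1/10).
Pick 4: K2 adds 1 new (Z12) at cost 16 (ratio 1/16).
Greedy total cost: 8 + 18 + 10 + 16 = 52.

52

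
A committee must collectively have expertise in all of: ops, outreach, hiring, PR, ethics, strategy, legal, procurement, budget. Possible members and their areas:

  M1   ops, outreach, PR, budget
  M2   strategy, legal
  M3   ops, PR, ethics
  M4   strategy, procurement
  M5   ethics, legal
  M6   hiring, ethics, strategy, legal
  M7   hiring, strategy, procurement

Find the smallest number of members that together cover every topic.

M1, M4, M6 together cover {ops, outreach, hiring, PR, ethics, strategy, legal, procurement, budget} — every topic.
No 2 of the 7 members cover everything (all 21 pairs fall short), so 3 is minimum.

3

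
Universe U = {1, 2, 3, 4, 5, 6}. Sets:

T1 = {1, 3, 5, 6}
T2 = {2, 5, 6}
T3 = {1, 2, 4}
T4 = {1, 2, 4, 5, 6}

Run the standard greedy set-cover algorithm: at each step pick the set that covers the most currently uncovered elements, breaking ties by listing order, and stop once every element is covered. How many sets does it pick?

Pick 1: T4 covers 5 new elements (1, 2, 4, 5, 6).
Pick 2: T1 covers 1 new elements (3).
Greedy uses 2 sets.

2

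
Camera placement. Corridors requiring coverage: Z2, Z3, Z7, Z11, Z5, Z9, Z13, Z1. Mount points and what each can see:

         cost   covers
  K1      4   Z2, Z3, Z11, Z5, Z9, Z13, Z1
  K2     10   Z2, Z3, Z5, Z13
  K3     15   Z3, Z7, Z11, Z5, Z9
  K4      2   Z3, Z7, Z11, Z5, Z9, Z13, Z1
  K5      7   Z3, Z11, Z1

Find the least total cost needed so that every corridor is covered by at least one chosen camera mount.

K1, K4 cover every corridor at cost 4 + 2 = 6.
Any cover uses at least 2 camera mounts; among all covering selections none totals below 6.

6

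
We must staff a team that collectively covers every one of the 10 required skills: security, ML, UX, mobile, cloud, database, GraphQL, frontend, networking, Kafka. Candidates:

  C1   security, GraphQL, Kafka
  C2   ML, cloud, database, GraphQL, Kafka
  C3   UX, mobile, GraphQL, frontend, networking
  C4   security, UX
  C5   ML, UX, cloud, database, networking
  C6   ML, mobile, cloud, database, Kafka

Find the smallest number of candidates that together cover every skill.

C1, C2, C3 together cover {security, ML, UX, mobile, cloud, database, GraphQL, frontend, networking, Kafka} — every skill.
No 2 of the 6 candidates cover everything (all 15 pairs fall short), so 3 is minimum.

3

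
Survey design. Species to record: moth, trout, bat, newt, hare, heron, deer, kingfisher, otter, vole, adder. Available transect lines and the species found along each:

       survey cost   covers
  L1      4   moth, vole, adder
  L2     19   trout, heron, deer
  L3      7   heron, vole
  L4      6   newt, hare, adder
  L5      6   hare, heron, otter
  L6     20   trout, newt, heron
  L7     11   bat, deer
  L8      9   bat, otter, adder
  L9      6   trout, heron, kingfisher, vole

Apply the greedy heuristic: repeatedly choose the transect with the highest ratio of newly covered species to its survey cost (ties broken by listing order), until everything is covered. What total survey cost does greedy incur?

33

Pick 1: L1 adds 3 new (moth, vole, adder) at survey cost 4 (ratio 3/4).
Pick 2: L5 adds 3 new (hare, heron, otter) at survey cost 6 (ratio 3/6).
Pick 3: L9 adds 2 new (trout, kingfisher) at survey cost 6 (ratio 2/6).
Pick 4: L7 adds 2 new (bat, deer) at survey cost 11 (ratio 2/11).
Pick 5: L4 adds 1 new (newt) at survey cost 6 (ratio 1/6).
Greedy total survey cost: 4 + 6 + 6 + 11 + 6 = 33.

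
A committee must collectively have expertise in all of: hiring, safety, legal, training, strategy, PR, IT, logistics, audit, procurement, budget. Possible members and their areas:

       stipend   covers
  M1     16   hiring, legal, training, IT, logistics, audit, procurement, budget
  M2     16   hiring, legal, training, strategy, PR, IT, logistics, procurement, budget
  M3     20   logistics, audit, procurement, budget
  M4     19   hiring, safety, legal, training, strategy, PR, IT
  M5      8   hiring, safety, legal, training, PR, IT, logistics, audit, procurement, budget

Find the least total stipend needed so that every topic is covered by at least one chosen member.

24

M2, M5 cover every topic at stipend 16 + 8 = 24.
Any cover uses at least 2 members; among all covering selections none totals below 24.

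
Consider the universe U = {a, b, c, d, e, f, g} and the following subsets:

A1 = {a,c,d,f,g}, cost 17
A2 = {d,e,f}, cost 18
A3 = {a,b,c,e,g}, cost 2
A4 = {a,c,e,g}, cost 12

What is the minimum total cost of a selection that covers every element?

A1, A3 cover every element at cost 17 + 2 = 19.
Any cover uses at least 2 sets; among all covering selections none totals below 19.

19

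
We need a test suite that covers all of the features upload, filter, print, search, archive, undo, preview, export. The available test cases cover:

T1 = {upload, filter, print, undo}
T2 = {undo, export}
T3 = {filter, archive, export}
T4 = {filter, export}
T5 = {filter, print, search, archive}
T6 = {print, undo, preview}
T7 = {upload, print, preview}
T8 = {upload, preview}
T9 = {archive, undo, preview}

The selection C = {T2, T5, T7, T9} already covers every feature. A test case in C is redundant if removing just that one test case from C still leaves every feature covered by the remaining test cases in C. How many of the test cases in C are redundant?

1

Drop T2: export uncovered — not redundant.
Drop T5: filter, search uncovered — not redundant.
Drop T7: upload uncovered — not redundant.
Drop T9: the rest still cover every feature — redundant.
1 redundant: T9.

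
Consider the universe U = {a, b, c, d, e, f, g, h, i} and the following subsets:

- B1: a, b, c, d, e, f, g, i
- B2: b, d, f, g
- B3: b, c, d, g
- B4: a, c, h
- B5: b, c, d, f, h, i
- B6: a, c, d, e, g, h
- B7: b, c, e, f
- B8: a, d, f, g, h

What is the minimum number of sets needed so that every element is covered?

2

B1, B4 together cover {a, b, c, d, e, f, g, h, i} — every element.
No single set contains all 9 elements, so 2 is optimal.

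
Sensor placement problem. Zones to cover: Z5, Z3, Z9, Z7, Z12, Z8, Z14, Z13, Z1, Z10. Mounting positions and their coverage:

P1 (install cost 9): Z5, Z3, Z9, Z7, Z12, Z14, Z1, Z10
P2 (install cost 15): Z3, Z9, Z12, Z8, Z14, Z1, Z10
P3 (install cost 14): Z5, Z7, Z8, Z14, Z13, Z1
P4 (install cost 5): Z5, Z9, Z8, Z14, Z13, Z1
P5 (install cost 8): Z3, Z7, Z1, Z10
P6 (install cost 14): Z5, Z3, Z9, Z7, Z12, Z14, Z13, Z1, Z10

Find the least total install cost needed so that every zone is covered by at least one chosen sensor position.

P1, P4 cover every zone at install cost 9 + 5 = 14.
Any cover uses at least 2 sensor positions; among all covering selections none totals below 14.

14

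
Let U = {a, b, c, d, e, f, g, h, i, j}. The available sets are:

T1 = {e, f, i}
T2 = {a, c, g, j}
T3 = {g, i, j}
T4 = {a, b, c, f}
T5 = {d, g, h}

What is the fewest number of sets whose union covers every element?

4

T1, T2, T4, T5 together cover {a, b, c, d, e, f, g, h, i, j} — every element.
No 3 of the 5 sets cover everything (all 10 triples fall short), so 4 is minimum.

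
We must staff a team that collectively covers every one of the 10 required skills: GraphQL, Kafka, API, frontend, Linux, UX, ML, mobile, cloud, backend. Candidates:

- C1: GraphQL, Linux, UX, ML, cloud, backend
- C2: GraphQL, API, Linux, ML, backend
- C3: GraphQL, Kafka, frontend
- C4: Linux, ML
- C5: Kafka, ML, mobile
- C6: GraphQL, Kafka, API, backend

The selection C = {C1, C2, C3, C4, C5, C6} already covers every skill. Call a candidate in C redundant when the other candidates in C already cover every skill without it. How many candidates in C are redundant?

Drop C1: UX, cloud uncovered — not redundant.
Drop C2: the rest still cover every skill — redundant.
Drop C3: frontend uncovered — not redundant.
Drop C4: the rest still cover every skill — redundant.
Drop C5: mobile uncovered — not redundant.
Drop C6: the rest still cover every skill — redundant.
3 redundant: C2, C4, C6.

3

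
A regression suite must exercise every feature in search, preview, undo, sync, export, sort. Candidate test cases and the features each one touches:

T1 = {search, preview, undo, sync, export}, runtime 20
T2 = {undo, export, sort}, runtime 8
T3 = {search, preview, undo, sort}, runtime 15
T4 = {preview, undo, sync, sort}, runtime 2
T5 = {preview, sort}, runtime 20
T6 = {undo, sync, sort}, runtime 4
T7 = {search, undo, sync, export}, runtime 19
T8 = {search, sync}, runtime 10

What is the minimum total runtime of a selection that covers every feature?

20

T2, T4, T8 cover every feature at runtime 8 + 2 + 10 = 20.
Any cover uses at least 2 test cases; among all covering selections none totals below 20.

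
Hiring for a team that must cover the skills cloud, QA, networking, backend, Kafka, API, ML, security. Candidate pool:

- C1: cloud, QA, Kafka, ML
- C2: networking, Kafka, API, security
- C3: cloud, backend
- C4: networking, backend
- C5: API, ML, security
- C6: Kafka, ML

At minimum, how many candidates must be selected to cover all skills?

3

C1, C2, C3 together cover {cloud, QA, networking, backend, Kafka, API, ML, security} — every skill.
No 2 of the 6 candidates cover everything (all 15 pairs fall short), so 3 is minimum.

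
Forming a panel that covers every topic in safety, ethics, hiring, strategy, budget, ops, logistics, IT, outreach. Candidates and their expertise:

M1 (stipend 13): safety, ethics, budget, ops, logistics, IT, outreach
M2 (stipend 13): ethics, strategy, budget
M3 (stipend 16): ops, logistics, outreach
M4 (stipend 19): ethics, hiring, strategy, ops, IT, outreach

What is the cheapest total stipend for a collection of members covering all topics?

32

M1, M4 cover every topic at stipend 13 + 19 = 32.
Any cover uses at least 2 members; among all covering selections none totals below 32.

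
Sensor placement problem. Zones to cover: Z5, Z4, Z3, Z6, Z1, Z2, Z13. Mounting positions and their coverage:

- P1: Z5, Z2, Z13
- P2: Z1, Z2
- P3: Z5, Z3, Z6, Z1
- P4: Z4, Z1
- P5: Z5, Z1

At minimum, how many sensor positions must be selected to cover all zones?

P1, P3, P4 together cover {Z5, Z4, Z3, Z6, Z1, Z2, Z13} — every zone.
No 2 of the 5 sensor positions cover everything (all 10 pairs fall short), so 3 is minimum.

3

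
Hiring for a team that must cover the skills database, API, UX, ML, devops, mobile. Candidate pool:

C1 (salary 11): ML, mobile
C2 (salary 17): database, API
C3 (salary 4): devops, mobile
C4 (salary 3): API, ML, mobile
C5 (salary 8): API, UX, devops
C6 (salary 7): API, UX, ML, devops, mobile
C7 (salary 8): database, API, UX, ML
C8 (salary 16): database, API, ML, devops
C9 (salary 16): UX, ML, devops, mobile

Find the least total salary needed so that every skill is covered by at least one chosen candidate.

12

C3, C7 cover every skill at salary 4 + 8 = 12.
Any cover uses at least 2 candidates; among all covering selections none totals below 12.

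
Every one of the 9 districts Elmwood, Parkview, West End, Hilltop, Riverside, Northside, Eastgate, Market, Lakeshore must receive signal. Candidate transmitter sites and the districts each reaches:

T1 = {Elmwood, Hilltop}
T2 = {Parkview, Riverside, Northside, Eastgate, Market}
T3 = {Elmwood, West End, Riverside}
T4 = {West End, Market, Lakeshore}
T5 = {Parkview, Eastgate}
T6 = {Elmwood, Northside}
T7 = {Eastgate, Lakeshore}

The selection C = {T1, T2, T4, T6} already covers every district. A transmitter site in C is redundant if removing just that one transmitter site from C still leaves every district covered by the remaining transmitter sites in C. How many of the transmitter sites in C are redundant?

1

Drop T1: Hilltop uncovered — not redundant.
Drop T2: Parkview, Riverside, Eastgate uncovered — not redundant.
Drop T4: West End, Lakeshore uncovered — not redundant.
Drop T6: the rest still cover every district — redundant.
1 redundant: T6.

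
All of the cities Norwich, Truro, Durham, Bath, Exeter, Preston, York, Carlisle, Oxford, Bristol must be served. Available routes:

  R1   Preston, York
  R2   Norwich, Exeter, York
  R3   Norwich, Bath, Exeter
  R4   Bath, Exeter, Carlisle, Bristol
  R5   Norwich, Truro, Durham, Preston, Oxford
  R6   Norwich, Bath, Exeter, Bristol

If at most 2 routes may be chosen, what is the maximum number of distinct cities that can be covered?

Choosing R4, R5 covers {Norwich, Truro, Durham, Bath, Exeter, Preston, Carlisle, Oxford, Bristol} — 9 cities.
No choice of 2 routes does better; here York is left uncovered.

9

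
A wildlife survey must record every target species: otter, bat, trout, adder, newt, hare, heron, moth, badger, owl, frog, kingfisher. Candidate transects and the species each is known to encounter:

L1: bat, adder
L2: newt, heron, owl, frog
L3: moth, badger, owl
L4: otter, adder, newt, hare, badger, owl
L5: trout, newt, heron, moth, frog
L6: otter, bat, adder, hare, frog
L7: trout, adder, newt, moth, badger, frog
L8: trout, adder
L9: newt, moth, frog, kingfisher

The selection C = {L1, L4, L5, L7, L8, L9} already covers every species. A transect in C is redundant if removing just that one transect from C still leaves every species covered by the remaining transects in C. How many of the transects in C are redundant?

2

Drop L1: bat uncovered — not redundant.
Drop L4: otter, hare, owl uncovered — not redundant.
Drop L5: heron uncovered — not redundant.
Drop L7: the rest still cover every species — redundant.
Drop L8: the rest still cover every species — redundant.
Drop L9: kingfisher uncovered — not redundant.
2 redundant: L7, L8.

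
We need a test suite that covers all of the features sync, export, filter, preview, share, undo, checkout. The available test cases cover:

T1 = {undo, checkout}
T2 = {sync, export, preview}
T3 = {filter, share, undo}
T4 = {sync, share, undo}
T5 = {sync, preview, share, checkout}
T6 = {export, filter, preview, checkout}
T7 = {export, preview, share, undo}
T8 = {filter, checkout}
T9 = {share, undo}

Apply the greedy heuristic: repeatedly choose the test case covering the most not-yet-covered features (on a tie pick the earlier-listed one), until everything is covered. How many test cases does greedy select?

Pick 1: T5 covers 4 new features (sync, preview, share, checkout).
Pick 2: T3 covers 2 new features (filter, undo).
Pick 3: T2 covers 1 new features (export).
Greedy uses 3 test cases. (The true minimum is 2.)

3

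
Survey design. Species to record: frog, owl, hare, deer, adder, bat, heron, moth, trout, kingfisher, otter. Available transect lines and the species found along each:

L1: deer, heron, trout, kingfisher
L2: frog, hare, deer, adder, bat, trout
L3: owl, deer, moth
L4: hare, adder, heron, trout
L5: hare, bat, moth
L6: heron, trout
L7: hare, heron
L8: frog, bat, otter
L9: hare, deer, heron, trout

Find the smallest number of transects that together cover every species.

L1, L2, L3, L8 together cover {frog, owl, hare, deer, adder, bat, heron, moth, trout, kingfisher, otter} — every species.
No 3 of the 9 transects cover everything (all 84 triples fall short), so 4 is minimum.

4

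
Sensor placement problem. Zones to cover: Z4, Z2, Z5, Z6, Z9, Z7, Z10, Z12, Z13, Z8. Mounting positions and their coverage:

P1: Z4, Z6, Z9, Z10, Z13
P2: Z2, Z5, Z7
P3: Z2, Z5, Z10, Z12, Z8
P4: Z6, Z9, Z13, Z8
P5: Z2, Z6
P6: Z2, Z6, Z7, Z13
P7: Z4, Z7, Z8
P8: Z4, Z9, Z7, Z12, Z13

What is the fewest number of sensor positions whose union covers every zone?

P1, P2, P3 together cover {Z4, Z2, Z5, Z6, Z9, Z7, Z10, Z12, Z13, Z8} — every zone.
No 2 of the 8 sensor positions cover everything (all 28 pairs fall short), so 3 is minimum.

3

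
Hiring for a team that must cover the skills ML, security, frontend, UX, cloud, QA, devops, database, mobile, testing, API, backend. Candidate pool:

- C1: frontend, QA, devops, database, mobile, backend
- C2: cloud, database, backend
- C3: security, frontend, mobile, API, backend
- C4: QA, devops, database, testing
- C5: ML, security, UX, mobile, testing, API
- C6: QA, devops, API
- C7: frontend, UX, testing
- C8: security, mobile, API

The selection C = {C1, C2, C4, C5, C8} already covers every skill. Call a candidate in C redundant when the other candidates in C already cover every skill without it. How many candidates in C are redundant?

Drop C1: frontend uncovered — not redundant.
Drop C2: cloud uncovered — not redundant.
Drop C4: the rest still cover every skill — redundant.
Drop C5: ML, UX uncovered — not redundant.
Drop C8: the rest still cover every skill — redundant.
2 redundant: C4, C8.

2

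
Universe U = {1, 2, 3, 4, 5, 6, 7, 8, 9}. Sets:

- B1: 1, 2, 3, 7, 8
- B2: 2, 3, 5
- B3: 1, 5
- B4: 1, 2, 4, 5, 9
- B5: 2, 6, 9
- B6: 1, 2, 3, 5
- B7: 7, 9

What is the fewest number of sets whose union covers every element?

B1, B4, B5 together cover {1, 2, 3, 4, 5, 6, 7, 8, 9} — every element.
No 2 of the 7 sets cover everything (all 21 pairs fall short), so 3 is minimum.

3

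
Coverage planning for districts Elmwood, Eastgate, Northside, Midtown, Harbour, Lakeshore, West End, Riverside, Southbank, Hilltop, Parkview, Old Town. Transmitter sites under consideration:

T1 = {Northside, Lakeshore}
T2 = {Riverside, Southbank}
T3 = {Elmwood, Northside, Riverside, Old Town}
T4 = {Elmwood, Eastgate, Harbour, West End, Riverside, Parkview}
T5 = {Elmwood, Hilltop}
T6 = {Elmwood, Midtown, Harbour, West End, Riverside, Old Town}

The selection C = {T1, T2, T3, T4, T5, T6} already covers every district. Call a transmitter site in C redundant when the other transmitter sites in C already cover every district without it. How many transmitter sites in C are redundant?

Drop T1: Lakeshore uncovered — not redundant.
Drop T2: Southbank uncovered — not redundant.
Drop T3: the rest still cover every district — redundant.
Drop T4: Eastgate, Parkview uncovered — not redundant.
Drop T5: Hilltop uncovered — not redundant.
Drop T6: Midtown uncovered — not redundant.
1 redundant: T3.

1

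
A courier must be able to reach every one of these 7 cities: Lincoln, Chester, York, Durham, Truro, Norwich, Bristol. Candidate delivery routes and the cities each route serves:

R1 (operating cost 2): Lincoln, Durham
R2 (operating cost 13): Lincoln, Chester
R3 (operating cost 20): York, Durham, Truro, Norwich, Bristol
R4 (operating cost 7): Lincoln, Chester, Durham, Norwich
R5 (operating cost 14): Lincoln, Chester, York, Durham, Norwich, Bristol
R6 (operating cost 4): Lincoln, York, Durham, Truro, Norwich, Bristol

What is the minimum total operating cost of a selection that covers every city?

11

R4, R6 cover every city at operating cost 7 + 4 = 11.
Any cover uses at least 2 routes; among all covering selections none totals below 11.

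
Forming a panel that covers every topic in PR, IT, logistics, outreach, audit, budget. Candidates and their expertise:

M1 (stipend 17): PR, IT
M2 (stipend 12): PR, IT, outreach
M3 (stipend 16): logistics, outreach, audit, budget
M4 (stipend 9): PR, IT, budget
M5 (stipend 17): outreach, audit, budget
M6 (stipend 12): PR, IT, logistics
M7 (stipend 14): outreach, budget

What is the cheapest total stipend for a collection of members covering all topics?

25

M3, M4 cover every topic at stipend 16 + 9 = 25.
Any cover uses at least 2 members; among all covering selections none totals below 25.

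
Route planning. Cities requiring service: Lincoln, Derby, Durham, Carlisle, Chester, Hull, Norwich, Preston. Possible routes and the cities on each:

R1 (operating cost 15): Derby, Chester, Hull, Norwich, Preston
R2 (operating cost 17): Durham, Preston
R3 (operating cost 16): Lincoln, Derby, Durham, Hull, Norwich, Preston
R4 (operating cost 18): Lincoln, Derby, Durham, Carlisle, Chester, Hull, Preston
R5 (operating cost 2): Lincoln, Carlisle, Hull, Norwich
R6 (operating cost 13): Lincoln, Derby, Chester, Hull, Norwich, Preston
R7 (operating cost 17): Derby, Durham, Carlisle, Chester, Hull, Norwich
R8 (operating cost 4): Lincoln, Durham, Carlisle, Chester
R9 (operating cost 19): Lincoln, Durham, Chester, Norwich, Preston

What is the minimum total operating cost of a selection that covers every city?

R6, R8 cover every city at operating cost 13 + 4 = 17.
Any cover uses at least 2 routes; among all covering selections none totals below 17.
Greedy by coverage-per-operating cost would pick R5, R8, R6 for 19 — worse than the optimum 17.

17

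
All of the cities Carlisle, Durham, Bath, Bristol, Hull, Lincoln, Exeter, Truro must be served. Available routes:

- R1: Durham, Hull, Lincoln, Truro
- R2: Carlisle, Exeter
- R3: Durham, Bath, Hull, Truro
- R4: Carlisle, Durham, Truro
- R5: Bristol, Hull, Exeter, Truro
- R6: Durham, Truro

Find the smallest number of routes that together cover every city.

4

R1, R2, R3, R5 together cover {Carlisle, Durham, Bath, Bristol, Hull, Lincoln, Exeter, Truro} — every city.
No 3 of the 6 routes cover everything (all 20 triples fall short), so 4 is minimum.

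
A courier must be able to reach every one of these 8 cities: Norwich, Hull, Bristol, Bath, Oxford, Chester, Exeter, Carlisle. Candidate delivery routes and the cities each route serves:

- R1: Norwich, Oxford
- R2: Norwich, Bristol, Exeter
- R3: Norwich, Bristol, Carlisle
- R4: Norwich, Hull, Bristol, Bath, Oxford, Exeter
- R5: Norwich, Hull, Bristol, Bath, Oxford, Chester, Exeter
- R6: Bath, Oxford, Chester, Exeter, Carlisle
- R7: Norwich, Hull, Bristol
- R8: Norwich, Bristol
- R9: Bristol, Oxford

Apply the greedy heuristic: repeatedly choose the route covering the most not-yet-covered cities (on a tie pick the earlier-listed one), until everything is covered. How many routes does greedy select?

Pick 1: R5 covers 7 new cities (Norwich, Hull, Bristol, Bath, Oxford, Chester, Exeter).
Pick 2: R3 covers 1 new cities (Carlisle).
Greedy uses 2 routes.

2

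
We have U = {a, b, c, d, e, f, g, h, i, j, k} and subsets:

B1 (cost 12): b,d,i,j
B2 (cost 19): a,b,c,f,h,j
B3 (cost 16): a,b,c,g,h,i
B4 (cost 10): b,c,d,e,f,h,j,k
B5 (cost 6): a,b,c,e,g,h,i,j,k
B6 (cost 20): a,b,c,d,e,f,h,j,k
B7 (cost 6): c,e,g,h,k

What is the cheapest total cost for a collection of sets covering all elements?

B4, B5 cover every element at cost 10 + 6 = 16.
Any cover uses at least 2 sets; among all covering selections none totals below 16.

16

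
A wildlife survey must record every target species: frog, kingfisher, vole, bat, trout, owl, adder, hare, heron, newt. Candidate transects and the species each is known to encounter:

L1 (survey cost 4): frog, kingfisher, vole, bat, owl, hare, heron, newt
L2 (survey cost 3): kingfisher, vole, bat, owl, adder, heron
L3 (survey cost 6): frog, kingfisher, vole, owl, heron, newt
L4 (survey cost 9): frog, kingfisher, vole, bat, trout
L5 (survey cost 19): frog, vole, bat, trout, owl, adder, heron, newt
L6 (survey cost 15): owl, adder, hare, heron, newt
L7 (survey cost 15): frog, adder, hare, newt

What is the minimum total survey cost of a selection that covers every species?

L1, L2, L4 cover every species at survey cost 4 + 3 + 9 = 16.
Any cover uses at least 2 transects; among all covering selections none totals below 16.

16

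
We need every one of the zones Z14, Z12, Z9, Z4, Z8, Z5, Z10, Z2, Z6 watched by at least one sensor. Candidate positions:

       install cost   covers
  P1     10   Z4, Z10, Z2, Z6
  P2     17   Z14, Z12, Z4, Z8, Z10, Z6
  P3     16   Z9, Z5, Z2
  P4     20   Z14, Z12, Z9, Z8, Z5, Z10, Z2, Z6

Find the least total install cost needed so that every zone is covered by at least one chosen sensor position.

30

P1, P4 cover every zone at install cost 10 + 20 = 30.
Any cover uses at least 2 sensor positions; among all covering selections none totals below 30.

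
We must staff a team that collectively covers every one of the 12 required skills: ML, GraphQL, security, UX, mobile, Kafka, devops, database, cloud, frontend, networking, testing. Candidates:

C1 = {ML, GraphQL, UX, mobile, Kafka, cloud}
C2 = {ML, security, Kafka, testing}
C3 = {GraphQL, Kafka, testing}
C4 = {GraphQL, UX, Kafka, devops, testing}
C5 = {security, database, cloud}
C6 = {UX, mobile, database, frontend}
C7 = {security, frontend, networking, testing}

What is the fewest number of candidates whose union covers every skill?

4

C1, C4, C5, C7 together cover {ML, GraphQL, security, UX, mobile, Kafka, devops, database, cloud, frontend, networking, testing} — every skill.
No 3 of the 7 candidates cover everything (all 35 triples fall short), so 4 is minimum.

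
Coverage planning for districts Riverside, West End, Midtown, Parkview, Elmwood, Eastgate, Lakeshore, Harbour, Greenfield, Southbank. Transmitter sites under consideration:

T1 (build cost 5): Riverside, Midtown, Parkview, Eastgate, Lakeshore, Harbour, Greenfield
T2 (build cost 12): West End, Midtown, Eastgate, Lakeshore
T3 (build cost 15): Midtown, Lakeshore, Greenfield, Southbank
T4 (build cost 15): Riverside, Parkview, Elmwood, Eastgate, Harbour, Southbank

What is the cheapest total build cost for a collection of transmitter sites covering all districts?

T1, T2, T4 cover every district at build cost 5 + 12 + 15 = 32.
Any cover uses at least 3 transmitter sites; among all covering selections none totals below 32.

32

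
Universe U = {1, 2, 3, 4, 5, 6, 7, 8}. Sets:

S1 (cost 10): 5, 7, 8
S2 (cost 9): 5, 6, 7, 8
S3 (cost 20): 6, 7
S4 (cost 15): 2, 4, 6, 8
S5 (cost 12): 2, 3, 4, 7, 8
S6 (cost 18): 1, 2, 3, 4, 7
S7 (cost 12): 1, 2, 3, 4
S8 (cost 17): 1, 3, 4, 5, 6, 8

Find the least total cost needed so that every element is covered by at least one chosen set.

21

S2, S7 cover every element at cost 9 + 12 = 21.
Any cover uses at least 2 sets; among all covering selections none totals below 21.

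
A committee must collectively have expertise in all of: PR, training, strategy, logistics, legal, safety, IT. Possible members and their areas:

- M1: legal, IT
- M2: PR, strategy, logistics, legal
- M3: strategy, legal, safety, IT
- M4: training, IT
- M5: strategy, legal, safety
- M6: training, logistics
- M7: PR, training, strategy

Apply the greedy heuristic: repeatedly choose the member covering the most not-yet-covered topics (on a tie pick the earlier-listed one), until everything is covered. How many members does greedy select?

3

Pick 1: M2 covers 4 new topics (PR, strategy, logistics, legal).
Pick 2: M3 covers 2 new topics (safety, IT).
Pick 3: M4 covers 1 new topics (training).
Greedy uses 3 members.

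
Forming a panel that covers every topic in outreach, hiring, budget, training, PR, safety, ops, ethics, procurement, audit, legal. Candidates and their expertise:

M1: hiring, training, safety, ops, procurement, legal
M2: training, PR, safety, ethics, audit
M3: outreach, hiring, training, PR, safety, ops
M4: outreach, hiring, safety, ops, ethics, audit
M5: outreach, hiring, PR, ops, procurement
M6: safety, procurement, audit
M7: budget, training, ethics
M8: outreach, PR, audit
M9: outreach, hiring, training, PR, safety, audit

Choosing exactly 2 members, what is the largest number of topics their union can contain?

Choosing M1, M2 covers {hiring, training, PR, safety, ops, ethics, procurement, audit, legal} — 9 topics.
No choice of 2 members does better; here outreach, budget are left uncovered.

9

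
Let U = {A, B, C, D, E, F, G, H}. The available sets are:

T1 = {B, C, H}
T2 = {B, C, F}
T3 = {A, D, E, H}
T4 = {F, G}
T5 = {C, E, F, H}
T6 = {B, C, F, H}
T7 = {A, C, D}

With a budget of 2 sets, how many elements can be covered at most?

7

Choosing T2, T3 covers {A, B, C, D, E, F, H} — 7 elements.
No choice of 2 sets does better; here G is left uncovered.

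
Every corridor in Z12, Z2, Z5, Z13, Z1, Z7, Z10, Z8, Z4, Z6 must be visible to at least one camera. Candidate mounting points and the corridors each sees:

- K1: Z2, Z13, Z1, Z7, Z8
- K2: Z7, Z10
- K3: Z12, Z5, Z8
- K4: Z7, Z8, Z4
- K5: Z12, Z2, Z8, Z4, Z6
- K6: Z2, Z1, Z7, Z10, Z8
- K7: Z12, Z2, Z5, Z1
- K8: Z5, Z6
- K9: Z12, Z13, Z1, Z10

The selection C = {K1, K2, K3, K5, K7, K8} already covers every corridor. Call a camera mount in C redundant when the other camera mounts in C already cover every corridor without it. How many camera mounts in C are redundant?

3

Drop K1: Z13 uncovered — not redundant.
Drop K2: Z10 uncovered — not redundant.
Drop K3: the rest still cover every corridor — redundant.
Drop K5: Z4 uncovered — not redundant.
Drop K7: the rest still cover every corridor — redundant.
Drop K8: the rest still cover every corridor — redundant.
3 redundant: K3, K7, K8.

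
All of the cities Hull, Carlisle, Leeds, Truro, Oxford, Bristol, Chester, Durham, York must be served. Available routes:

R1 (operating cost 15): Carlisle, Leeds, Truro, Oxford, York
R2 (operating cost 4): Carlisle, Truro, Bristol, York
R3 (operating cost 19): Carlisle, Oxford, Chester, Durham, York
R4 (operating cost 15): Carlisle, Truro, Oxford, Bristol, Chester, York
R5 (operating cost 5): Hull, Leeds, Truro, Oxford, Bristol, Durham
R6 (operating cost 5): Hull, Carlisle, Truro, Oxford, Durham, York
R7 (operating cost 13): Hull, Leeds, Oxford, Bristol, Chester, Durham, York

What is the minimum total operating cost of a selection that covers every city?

R2, R7 cover every city at operating cost 4 + 13 = 17.
Any cover uses at least 2 routes; among all covering selections none totals below 17.
Greedy by coverage-per-operating cost would pick R5, R2, R7 for 22 — worse than the optimum 17.

17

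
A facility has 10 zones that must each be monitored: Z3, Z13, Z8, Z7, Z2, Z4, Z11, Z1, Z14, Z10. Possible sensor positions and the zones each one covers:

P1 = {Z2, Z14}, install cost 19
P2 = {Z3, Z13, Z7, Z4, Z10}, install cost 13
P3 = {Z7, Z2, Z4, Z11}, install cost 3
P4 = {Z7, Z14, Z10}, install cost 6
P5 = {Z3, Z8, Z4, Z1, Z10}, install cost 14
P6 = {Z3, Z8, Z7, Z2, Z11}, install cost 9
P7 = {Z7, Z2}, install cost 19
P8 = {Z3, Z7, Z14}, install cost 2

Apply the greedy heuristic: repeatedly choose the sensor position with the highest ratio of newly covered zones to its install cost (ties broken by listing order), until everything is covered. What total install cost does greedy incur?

32

Pick 1: P8 adds 3 new (Z3, Z7, Z14) at install cost 2 (ratio 3/2).
Pick 2: P3 adds 3 new (Z2, Z4, Z11) at install cost 3 (ratio 3/3).
Pick 3: P5 adds 3 new (Z8, Z1, Z10) at install cost 14 (ratio 3/14).
Pick 4: P2 adds 1 new (Z13) at install cost 13 (ratio 1/13).
Greedy total install cost: 2 + 3 + 14 + 13 = 32.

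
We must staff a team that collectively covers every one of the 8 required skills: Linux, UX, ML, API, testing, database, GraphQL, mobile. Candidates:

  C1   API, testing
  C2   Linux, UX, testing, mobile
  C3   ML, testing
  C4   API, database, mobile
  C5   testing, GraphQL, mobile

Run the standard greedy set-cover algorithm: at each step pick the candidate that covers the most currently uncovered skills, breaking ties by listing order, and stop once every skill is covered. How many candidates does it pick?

4

Pick 1: C2 covers 4 new skills (Linux, UX, testing, mobile).
Pick 2: C4 covers 2 new skills (API, database).
Pick 3: C3 covers 1 new skills (ML).
Pick 4: C5 covers 1 new skills (GraphQL).
Greedy uses 4 candidates.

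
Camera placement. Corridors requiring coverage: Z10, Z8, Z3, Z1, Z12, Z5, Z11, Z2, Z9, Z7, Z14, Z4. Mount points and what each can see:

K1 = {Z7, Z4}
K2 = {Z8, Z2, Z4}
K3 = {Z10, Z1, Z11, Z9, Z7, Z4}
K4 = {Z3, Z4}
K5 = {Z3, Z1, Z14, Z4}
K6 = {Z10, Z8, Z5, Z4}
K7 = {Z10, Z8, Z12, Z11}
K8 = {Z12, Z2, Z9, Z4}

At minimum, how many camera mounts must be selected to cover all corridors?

4

K3, K5, K6, K8 together cover {Z10, Z8, Z3, Z1, Z12, Z5, Z11, Z2, Z9, Z7, Z14, Z4} — every corridor.
No 3 of the 8 camera mounts cover everything (all 56 triples fall short), so 4 is minimum.
Greedy (largest uncovered first) would take K3, K2, K5, K6, K7 — 5 camera mounts — but 4 suffice.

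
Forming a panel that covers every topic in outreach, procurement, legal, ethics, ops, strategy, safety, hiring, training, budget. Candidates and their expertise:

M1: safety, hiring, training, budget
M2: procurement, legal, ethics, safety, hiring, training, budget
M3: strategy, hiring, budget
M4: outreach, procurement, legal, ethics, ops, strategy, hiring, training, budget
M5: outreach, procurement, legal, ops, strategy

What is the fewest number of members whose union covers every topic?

2

M1, M4 together cover {outreach, procurement, legal, ethics, ops, strategy, safety, hiring, training, budget} — every topic.
No single member contains all 10 topics, so 2 is optimal.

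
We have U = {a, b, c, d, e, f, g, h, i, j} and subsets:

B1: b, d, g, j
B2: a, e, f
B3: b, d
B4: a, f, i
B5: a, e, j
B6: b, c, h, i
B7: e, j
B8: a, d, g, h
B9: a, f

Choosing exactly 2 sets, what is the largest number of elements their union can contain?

Choosing B1, B2 covers {a, b, d, e, f, g, j} — 7 elements.
No choice of 2 sets does better; here c, h, i are left uncovered.

7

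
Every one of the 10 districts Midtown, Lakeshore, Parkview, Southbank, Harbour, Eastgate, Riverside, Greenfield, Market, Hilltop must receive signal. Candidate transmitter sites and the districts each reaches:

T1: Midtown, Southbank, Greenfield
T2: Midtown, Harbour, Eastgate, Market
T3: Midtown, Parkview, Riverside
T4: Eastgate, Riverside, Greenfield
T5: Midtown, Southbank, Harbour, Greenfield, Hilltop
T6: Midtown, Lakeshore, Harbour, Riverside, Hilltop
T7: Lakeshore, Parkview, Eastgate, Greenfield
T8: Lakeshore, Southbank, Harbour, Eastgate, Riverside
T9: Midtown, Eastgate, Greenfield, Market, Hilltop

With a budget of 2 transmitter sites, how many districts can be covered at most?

Choosing T8, T9 covers {Midtown, Lakeshore, Southbank, Harbour, Eastgate, Riverside, Greenfield, Market, Hilltop} — 9 districts.
No choice of 2 transmitter sites does better; here Parkview is left uncovered.

9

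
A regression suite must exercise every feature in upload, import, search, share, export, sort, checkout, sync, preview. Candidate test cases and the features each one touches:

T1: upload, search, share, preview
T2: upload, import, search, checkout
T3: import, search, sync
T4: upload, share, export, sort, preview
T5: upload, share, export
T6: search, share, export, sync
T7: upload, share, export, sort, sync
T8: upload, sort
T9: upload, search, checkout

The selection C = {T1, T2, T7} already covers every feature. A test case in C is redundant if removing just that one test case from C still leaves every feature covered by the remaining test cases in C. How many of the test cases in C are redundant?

Drop T1: preview uncovered — not redundant.
Drop T2: import, checkout uncovered — not redundant.
Drop T7: export, sort, sync uncovered — not redundant.
None of the test cases in C is redundant.

0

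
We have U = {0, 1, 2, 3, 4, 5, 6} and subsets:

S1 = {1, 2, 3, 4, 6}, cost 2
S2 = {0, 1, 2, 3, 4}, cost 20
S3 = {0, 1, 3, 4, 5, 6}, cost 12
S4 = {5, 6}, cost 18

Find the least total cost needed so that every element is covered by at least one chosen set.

S1, S3 cover every element at cost 2 + 12 = 14.
Any cover uses at least 2 sets; among all covering selections none totals below 14.

14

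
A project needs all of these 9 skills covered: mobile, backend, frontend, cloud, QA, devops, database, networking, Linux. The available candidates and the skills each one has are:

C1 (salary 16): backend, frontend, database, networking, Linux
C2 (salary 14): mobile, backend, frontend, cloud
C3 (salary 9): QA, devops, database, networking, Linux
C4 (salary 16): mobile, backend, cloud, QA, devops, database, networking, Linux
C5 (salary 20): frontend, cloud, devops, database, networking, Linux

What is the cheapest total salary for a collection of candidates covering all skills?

23

C2, C3 cover every skill at salary 14 + 9 = 23.
Any cover uses at least 2 candidates; among all covering selections none totals below 23.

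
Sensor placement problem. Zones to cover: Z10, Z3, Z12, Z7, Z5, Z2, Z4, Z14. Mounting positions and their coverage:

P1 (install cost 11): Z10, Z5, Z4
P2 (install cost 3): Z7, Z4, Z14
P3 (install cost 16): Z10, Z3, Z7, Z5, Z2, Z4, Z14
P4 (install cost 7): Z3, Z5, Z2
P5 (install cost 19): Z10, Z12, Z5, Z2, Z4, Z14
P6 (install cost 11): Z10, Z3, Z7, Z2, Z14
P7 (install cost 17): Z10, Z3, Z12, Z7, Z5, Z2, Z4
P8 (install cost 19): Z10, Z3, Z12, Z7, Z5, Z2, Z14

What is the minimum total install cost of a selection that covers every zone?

20

P2, P7 cover every zone at install cost 3 + 17 = 20.
Any cover uses at least 2 sensor positions; among all covering selections none totals below 20.
Greedy by coverage-per-install cost would pick P2, P4, P7 for 27 — worse than the optimum 20.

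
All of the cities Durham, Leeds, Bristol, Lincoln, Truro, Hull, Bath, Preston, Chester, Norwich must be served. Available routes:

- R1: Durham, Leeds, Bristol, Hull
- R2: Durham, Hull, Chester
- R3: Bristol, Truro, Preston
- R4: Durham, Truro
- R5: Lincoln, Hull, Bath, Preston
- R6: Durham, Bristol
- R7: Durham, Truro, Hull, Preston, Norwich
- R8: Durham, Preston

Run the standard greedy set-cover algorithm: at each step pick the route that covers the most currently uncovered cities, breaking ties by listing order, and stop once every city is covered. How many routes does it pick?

4

Pick 1: R7 covers 5 new cities (Durham, Truro, Hull, Preston, Norwich).
Pick 2: R1 covers 2 new cities (Leeds, Bristol).
Pick 3: R5 covers 2 new cities (Lincoln, Bath).
Pick 4: R2 covers 1 new cities (Chester).
Greedy uses 4 routes.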